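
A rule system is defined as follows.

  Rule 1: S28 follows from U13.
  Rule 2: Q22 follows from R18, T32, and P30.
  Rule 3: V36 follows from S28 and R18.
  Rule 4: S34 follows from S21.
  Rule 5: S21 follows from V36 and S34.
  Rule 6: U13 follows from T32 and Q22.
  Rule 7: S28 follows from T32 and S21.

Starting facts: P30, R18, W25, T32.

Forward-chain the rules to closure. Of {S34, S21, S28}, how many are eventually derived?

R18, T32, and P30 hold, so Q22 follows (Rule 2).
From T32 and Q22, Rule 6 gives U13.
From U13, Rule 1 gives S28.
S34 would need S21 (Rule 4), but S21 is never established.
S21 would need V36 and S34 (Rule 5), but S34 is never established.
S28: reached.
Reached: S28 — 1 of the 3.

1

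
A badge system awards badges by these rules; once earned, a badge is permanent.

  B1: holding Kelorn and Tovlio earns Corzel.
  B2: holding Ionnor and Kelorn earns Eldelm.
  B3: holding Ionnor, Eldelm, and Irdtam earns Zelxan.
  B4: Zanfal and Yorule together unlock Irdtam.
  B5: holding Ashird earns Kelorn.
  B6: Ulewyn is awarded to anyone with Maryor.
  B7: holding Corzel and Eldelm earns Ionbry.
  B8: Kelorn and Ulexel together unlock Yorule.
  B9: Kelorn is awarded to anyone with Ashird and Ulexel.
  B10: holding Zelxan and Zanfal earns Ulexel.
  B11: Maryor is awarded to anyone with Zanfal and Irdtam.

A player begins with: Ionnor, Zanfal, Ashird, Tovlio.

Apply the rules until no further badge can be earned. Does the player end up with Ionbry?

With Ashird, Kelorn is earned (B5).
With Kelorn and Tovlio, Corzel is earned (B1).
With Ionnor and Kelorn, Eldelm is earned (B2).
With Corzel and Eldelm, Ionbry is earned (B7).

Yes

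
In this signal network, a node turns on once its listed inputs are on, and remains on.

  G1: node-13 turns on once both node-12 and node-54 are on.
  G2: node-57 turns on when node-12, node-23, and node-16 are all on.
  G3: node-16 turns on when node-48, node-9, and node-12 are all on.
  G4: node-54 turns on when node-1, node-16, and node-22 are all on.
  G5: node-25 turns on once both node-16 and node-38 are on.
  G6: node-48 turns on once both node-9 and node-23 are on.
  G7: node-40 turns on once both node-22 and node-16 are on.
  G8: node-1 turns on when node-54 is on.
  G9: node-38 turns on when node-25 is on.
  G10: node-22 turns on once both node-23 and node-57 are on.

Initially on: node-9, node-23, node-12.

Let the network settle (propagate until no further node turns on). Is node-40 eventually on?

Yes

G6: node-9 and node-23 on → node-48 on.
node-48, node-9, and node-12 are on, so node-16 turns on (G3).
node-12, node-23, and node-16 are on, so node-57 turns on (G2).
G10: node-23 and node-57 on → node-22 on.
G7: node-22 and node-16 on → node-40 on.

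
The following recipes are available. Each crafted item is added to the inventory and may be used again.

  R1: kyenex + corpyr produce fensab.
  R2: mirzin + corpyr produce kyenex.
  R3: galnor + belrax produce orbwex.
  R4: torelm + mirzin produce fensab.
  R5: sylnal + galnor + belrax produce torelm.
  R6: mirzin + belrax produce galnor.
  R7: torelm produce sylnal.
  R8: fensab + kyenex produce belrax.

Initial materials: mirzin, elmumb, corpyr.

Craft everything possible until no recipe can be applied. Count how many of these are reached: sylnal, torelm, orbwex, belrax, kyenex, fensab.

Using R2, mirzin and corpyr make kyenex.
Using R1, kyenex and corpyr make fensab.
fensab + kyenex → belrax (R8).
mirzin + belrax → galnor (R6).
Using R3, galnor and belrax make orbwex.
sylnal would need torelm (R7), but torelm is never obtained.
torelm would need sylnal, galnor, and belrax (R5), but sylnal is never obtained.
orbwex: reached.
belrax: reached.
kyenex: reached.
fensab: reached.
Reached: orbwex, belrax, kyenex, and fensab — 4 of the 6.

4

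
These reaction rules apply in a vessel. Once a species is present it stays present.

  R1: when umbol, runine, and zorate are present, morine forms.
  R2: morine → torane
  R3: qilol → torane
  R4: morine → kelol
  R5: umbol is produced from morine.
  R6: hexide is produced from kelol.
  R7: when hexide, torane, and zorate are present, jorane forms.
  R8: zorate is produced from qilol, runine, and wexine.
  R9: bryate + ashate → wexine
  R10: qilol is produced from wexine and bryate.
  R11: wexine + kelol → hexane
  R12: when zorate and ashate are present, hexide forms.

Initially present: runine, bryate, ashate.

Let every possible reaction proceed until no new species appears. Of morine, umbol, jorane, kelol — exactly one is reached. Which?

bryate and ashate present → wexine forms (R9).
wexine and bryate present → qilol forms (R10).
qilol present → torane forms (R3).
qilol, runine, and wexine present → zorate forms (R8).
zorate and ashate present → hexide forms (R12).
hexide, torane, and zorate present → jorane forms (R7).
umbol would need morine (R5), but morine never forms. kelol would need morine (R4), but morine never forms. morine would need umbol, runine, and zorate (R1), but umbol never forms.

jorane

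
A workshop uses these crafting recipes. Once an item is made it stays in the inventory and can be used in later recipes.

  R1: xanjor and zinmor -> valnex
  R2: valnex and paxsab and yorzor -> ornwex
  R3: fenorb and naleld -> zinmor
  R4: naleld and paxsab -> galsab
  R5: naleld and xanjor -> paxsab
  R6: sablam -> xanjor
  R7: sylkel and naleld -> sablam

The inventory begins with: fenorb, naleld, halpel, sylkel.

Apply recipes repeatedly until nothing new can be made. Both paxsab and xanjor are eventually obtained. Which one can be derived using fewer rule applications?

xanjor

xanjor: sylkel and naleld -> sablam (R7). Using R6, sablam makes xanjor. [2 rule applications]
paxsab: Using R7, sylkel and naleld make sablam. sablam -> xanjor (R6). naleld and xanjor -> paxsab (R5). [3 rule applications]
xanjor needs fewer.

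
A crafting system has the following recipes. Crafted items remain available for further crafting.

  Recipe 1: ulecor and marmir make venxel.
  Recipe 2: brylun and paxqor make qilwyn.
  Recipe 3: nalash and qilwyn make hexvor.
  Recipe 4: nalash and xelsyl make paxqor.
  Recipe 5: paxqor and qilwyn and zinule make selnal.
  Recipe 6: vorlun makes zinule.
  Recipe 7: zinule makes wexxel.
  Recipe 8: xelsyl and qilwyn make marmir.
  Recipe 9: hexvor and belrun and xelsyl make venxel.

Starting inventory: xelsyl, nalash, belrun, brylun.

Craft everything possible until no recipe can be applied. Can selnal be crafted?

selnal would need paxqor, qilwyn, and zinule (Recipe 5), but zinule is never obtained.

No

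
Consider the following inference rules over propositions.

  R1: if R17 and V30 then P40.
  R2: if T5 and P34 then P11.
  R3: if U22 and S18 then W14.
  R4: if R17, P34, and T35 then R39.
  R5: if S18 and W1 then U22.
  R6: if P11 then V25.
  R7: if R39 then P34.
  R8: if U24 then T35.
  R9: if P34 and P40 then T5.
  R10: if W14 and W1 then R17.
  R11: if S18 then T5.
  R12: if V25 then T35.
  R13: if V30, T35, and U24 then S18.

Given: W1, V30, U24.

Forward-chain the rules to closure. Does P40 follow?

Yes

U24 holds, so T35 follows (R8).
V30, T35, and U24 hold, so S18 follows (R13).
S18 and W1 hold, so U22 follows (R5).
U22 and S18 hold, so W14 follows (R3).
From W14 and W1, R10 gives R17.
From R17 and V30, R1 gives P40.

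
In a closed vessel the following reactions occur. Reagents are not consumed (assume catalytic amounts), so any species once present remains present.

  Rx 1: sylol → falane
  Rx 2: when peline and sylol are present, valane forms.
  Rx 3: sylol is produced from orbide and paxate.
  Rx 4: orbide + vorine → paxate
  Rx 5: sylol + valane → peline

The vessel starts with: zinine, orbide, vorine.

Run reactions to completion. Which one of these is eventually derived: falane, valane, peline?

falane

orbide and vorine present → paxate forms (Rx 4).
orbide and paxate present → sylol forms (Rx 3).
sylol present → falane forms (Rx 1).
valane would need peline and sylol (Rx 2), but peline never forms. peline would need sylol and valane (Rx 5), but valane never forms.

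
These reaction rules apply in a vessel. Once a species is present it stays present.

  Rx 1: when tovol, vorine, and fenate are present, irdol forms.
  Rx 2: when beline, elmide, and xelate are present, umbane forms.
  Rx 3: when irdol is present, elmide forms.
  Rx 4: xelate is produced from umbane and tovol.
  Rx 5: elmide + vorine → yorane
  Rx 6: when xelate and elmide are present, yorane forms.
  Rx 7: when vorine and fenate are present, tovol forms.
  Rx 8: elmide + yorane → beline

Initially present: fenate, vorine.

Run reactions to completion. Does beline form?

vorine and fenate present → tovol forms (Rx 7).
tovol, vorine, and fenate present → irdol forms (Rx 1).
irdol present → elmide forms (Rx 3).
elmide and vorine present → yorane forms (Rx 5).
elmide and yorane present → beline forms (Rx 8).

Yes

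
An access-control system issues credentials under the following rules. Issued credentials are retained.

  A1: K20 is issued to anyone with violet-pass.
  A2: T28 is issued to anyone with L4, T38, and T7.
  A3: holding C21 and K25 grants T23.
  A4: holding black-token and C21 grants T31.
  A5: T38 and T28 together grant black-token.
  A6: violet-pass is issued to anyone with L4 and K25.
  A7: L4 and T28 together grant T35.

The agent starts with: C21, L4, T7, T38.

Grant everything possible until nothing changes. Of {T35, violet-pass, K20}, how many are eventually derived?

Holding L4, T38, and T7 grants T28 (A2).
Holding L4 and T28 grants T35 (A7).
T35: reached.
violet-pass would need L4 and K25 (A6), but K25 is never granted.
K20 would need violet-pass (A1), but violet-pass is never granted.
Reached: T35 — 1 of the 3.

1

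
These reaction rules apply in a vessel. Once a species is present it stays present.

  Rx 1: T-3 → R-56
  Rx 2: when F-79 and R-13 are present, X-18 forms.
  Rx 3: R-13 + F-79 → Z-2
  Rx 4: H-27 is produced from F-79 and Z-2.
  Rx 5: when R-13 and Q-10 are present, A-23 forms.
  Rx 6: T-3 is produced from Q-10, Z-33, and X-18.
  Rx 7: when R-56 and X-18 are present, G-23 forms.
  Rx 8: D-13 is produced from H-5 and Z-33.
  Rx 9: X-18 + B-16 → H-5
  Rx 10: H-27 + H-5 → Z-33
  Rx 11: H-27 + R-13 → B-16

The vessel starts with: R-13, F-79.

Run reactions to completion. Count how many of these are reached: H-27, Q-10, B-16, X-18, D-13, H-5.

F-79 and R-13 present → X-18 forms (Rx 2).
R-13 and F-79 present → Z-2 forms (Rx 3).
F-79 and Z-2 present → H-27 forms (Rx 4).
H-27 and R-13 present → B-16 forms (Rx 11).
X-18 and B-16 present → H-5 forms (Rx 9).
H-27 and H-5 present → Z-33 forms (Rx 10).
H-5 and Z-33 present → D-13 forms (Rx 8).
H-27: reached.
No rule produces Q-10, and it is not given.
B-16: reached.
X-18: reached.
D-13: reached.
H-5: reached.
Reached: H-27, B-16, X-18, D-13, and H-5 — 5 of the 6.

5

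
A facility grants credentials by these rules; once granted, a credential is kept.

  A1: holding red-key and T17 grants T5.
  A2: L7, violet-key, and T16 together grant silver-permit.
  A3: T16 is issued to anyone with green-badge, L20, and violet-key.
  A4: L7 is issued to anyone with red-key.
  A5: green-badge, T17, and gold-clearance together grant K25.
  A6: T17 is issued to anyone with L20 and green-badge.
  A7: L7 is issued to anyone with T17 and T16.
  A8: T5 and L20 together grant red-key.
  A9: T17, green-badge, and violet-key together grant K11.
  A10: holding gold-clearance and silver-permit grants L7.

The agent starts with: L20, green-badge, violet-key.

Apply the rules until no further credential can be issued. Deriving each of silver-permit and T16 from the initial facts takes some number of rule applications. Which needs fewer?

T16: Holding green-badge, L20, and violet-key grants T16 (A3). [1 rule application]
silver-permit: Holding green-badge, L20, and violet-key grants T16 (A3). Holding L20 and green-badge grants T17 (A6). Holding T17 and T16 grants L7 (A7). Holding L7, violet-key, and T16 grants silver-permit (A2). [4 rule applications]
T16 needs fewer.

T16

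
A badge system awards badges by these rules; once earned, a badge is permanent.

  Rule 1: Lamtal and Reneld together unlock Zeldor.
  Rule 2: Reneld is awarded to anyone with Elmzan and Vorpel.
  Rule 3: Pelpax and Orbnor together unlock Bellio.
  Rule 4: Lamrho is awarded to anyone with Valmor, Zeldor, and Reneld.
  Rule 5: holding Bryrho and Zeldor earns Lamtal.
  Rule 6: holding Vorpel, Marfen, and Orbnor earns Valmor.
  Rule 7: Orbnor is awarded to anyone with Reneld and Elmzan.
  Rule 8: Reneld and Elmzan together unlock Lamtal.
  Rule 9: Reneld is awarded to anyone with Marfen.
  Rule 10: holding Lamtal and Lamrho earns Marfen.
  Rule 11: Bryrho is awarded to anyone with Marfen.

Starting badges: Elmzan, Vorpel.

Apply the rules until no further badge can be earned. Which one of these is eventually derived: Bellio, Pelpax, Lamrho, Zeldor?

With Elmzan and Vorpel, Reneld is earned (Rule 2).
With Reneld and Elmzan, Lamtal is earned (Rule 8).
With Lamtal and Reneld, Zeldor is earned (Rule 1).
No rule produces Pelpax, and it is not given. Lamrho would need Valmor, Zeldor, and Reneld (Rule 4), but Valmor is never earned. Bellio would need Pelpax and Orbnor (Rule 3), but Pelpax is never earned.

Zeldor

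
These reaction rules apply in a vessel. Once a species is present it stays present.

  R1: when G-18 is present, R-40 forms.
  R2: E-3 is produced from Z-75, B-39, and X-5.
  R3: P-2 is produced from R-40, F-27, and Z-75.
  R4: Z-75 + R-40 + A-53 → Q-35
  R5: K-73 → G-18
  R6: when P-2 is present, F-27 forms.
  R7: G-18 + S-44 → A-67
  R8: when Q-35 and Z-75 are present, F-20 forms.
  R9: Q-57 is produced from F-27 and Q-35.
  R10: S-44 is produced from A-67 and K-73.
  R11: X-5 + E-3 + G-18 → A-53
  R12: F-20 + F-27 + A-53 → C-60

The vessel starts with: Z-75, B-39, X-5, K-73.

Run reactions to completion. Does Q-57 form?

No

Q-57 would need F-27 and Q-35 (R9), but F-27 never forms.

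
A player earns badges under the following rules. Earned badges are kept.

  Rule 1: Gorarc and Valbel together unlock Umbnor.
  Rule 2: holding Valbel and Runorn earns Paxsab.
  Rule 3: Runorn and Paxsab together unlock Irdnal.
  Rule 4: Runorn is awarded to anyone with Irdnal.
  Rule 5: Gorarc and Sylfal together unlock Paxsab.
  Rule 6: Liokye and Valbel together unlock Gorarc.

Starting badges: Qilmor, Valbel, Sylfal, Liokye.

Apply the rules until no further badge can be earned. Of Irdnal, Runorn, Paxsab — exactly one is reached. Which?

Paxsab

With Liokye and Valbel, Gorarc is earned (Rule 6).
With Gorarc and Sylfal, Paxsab is earned (Rule 5).
Runorn would need Irdnal (Rule 4), but Irdnal is never earned. Irdnal would need Runorn and Paxsab (Rule 3), but Runorn is never earned.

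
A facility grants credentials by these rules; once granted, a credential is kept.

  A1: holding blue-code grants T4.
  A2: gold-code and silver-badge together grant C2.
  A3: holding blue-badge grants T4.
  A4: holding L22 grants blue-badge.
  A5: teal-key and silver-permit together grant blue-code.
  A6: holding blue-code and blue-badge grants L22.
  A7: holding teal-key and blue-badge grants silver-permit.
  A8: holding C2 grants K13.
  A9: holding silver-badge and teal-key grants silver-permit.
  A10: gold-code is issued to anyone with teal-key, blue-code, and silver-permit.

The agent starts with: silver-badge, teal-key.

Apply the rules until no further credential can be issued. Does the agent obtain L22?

No

L22 would need blue-code and blue-badge (A6), but blue-badge is never granted.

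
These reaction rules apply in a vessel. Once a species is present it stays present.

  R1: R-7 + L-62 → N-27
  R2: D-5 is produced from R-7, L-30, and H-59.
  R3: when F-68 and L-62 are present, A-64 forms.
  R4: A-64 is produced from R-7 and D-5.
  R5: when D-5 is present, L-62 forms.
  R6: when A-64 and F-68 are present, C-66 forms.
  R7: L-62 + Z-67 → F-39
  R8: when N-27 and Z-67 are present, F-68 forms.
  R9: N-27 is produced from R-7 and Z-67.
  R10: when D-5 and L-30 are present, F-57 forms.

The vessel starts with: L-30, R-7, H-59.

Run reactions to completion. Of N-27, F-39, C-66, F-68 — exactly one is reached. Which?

N-27

R-7, L-30, and H-59 present → D-5 forms (R2).
D-5 present → L-62 forms (R5).
R-7 and L-62 present → N-27 forms (R1).
F-68 would need N-27 and Z-67 (R8), but Z-67 never forms. C-66 would need A-64 and F-68 (R6), but F-68 never forms. F-39 would need L-62 and Z-67 (R7), but Z-67 never forms.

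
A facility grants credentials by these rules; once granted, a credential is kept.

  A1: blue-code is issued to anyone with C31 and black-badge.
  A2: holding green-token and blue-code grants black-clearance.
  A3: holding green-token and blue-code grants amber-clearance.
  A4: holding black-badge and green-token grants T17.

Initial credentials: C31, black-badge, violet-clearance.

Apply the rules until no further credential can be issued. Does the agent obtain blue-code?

Yes

Holding C31 and black-badge grants blue-code (A1).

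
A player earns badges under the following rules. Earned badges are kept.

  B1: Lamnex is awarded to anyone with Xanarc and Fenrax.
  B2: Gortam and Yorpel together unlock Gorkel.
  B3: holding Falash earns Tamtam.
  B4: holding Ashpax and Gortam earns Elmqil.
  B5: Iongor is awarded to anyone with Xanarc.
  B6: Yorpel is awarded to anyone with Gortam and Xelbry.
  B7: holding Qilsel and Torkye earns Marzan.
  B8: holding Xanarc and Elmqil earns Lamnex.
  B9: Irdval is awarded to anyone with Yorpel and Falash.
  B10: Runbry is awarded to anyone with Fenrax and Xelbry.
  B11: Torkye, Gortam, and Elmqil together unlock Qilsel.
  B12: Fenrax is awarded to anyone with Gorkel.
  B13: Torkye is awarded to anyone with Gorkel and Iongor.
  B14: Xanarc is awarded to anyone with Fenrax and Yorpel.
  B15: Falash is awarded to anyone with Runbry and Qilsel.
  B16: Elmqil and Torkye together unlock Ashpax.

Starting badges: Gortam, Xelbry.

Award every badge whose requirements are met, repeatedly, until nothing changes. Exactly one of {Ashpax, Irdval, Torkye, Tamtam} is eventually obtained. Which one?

Torkye

With Gortam and Xelbry, Yorpel is earned (B6).
With Gortam and Yorpel, Gorkel is earned (B2).
With Gorkel, Fenrax is earned (B12).
With Fenrax and Yorpel, Xanarc is earned (B14).
With Xanarc, Iongor is earned (B5).
With Gorkel and Iongor, Torkye is earned (B13).
Ashpax would need Elmqil and Torkye (B16), but Elmqil is never earned. Irdval would need Yorpel and Falash (B9), but Falash is never earned. Tamtam would need Falash (B3), but Falash is never earned.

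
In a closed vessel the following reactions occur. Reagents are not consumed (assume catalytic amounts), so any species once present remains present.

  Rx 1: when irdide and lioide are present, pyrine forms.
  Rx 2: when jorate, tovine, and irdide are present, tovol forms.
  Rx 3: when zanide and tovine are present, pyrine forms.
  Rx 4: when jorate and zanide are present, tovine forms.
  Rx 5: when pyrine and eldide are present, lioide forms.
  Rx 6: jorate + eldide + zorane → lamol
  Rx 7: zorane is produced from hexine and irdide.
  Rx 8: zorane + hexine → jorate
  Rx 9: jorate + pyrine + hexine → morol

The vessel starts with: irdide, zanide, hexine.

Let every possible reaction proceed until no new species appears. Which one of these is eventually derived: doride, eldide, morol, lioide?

morol

hexine and irdide present → zorane forms (Rx 7).
zorane and hexine present → jorate forms (Rx 8).
jorate and zanide present → tovine forms (Rx 4).
zanide and tovine present → pyrine forms (Rx 3).
jorate, pyrine, and hexine present → morol forms (Rx 9).
lioide would need pyrine and eldide (Rx 5), but eldide never forms. No rule produces doride, and it is not given. No rule produces eldide, and it is not given.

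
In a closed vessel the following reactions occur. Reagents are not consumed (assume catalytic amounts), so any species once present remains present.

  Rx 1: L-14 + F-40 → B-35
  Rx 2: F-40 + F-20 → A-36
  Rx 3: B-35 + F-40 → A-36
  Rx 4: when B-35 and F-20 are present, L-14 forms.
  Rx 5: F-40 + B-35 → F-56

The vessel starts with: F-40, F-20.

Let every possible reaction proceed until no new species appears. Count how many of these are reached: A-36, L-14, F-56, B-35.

1

F-40 and F-20 present → A-36 forms (Rx 2).
A-36: reached.
L-14 would need B-35 and F-20 (Rx 4), but B-35 never forms.
F-56 would need F-40 and B-35 (Rx 5), but B-35 never forms.
B-35 would need L-14 and F-40 (Rx 1), but L-14 never forms.
Reached: A-36 — 1 of the 4.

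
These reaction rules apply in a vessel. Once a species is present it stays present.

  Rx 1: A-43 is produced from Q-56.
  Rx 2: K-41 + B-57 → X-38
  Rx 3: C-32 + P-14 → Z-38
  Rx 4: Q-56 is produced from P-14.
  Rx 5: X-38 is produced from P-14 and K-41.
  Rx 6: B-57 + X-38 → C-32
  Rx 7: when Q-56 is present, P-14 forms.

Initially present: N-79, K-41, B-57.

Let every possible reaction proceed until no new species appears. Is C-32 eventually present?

Yes

K-41 and B-57 present → X-38 forms (Rx 2).
B-57 and X-38 present → C-32 forms (Rx 6).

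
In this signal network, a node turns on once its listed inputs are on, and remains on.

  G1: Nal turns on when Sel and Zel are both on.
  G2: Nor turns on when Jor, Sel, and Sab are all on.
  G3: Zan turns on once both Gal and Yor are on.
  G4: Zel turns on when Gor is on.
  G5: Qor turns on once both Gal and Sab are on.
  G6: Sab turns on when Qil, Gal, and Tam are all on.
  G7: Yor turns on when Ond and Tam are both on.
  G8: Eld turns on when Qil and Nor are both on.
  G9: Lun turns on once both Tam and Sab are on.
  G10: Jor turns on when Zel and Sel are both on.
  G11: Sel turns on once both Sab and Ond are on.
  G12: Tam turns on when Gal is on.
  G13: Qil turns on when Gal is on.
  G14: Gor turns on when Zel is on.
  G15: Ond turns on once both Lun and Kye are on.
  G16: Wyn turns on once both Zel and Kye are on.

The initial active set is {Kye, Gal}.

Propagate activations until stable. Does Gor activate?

No

Gor would need Zel (G14), but Zel never turns on.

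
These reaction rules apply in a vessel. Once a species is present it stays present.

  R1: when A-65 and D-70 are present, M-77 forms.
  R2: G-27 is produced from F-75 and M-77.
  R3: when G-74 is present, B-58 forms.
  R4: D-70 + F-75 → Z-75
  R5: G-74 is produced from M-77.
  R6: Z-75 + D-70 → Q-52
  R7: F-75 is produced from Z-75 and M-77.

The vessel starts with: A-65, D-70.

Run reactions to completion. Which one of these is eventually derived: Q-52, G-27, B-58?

A-65 and D-70 present → M-77 forms (R1).
M-77 present → G-74 forms (R5).
G-74 present → B-58 forms (R3).
Q-52 would need Z-75 and D-70 (R6), but Z-75 never forms. G-27 would need F-75 and M-77 (R2), but F-75 never forms.

B-58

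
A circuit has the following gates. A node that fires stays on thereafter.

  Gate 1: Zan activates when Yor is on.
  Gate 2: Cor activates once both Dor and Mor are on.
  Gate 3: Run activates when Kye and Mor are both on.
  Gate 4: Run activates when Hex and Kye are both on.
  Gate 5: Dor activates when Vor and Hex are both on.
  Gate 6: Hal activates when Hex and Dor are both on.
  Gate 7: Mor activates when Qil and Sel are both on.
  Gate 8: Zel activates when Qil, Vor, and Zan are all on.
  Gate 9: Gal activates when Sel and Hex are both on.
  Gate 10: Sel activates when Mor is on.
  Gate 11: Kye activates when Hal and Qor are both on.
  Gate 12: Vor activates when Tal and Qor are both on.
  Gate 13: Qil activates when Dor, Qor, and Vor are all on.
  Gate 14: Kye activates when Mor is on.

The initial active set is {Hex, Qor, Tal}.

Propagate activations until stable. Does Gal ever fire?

No

Gal would need Sel and Hex (Gate 9), but Sel never turns on.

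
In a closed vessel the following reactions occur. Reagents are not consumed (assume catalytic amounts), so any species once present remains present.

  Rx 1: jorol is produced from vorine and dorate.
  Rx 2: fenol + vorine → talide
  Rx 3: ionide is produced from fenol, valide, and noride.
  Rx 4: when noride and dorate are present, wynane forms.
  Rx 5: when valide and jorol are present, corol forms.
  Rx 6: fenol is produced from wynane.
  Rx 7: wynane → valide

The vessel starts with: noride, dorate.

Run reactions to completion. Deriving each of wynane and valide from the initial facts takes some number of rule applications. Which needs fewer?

wynane

wynane: noride and dorate present → wynane forms (Rx 4). [1 rule application]
valide: noride and dorate present → wynane forms (Rx 4). wynane present → valide forms (Rx 7). [2 rule applications]
wynane needs fewer.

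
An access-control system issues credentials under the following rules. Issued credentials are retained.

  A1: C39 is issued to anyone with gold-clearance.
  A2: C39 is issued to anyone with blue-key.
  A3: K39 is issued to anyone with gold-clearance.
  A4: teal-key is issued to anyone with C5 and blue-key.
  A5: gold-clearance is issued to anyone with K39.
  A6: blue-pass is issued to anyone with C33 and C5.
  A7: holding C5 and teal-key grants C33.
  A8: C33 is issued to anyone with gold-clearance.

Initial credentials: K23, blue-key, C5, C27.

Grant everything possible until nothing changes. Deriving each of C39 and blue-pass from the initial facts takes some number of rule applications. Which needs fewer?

C39

C39: Holding blue-key grants C39 (A2). [1 rule application]
blue-pass: Holding C5 and blue-key grants teal-key (A4). Holding C5 and teal-key grants C33 (A7). Holding C33 and C5 grants blue-pass (A6). [3 rule applications]
C39 needs fewer.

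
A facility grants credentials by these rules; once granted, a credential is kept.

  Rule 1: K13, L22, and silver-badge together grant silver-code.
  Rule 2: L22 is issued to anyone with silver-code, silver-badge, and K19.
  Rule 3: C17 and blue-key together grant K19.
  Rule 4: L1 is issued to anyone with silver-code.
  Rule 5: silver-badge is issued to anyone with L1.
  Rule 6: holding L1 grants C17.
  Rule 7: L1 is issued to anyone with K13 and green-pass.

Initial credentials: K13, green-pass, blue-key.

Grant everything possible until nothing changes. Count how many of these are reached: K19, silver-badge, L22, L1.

3

Holding K13 and green-pass grants L1 (Rule 7).
Holding L1 grants silver-badge (Rule 5).
Holding L1 grants C17 (Rule 6).
Holding C17 and blue-key grants K19 (Rule 3).
K19: reached.
silver-badge: reached.
L22 would need silver-code, silver-badge, and K19 (Rule 2), but silver-code is never granted.
L1: reached.
Reached: K19, silver-badge, and L1 — 3 of the 4.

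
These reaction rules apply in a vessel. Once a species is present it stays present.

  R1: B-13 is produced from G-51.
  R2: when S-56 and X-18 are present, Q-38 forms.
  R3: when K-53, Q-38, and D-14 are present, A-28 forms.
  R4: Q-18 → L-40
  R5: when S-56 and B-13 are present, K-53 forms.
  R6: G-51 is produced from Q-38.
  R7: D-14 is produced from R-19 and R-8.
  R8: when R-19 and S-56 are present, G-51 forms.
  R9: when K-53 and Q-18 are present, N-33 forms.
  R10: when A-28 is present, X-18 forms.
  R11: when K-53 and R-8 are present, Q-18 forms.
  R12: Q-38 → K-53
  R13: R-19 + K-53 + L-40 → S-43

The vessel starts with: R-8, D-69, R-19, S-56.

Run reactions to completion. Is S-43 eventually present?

Yes

R-19 and S-56 present → G-51 forms (R8).
G-51 present → B-13 forms (R1).
S-56 and B-13 present → K-53 forms (R5).
K-53 and R-8 present → Q-18 forms (R11).
Q-18 present → L-40 forms (R4).
R-19, K-53, and L-40 present → S-43 forms (R13).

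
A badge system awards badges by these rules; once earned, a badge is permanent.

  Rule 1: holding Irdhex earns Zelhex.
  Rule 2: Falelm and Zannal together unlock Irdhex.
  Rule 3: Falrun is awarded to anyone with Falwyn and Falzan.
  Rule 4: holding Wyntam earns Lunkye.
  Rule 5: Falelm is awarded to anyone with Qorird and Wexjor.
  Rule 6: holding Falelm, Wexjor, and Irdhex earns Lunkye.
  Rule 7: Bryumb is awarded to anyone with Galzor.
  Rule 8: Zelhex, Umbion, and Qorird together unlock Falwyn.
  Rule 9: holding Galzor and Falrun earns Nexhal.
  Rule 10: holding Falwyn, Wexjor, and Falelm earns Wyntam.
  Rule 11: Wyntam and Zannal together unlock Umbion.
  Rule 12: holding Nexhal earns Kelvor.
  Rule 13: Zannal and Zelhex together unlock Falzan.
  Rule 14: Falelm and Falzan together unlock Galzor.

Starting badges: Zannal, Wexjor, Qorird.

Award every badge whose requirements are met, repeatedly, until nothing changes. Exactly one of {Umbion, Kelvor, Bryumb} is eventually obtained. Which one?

Bryumb

With Qorird and Wexjor, Falelm is earned (Rule 5).
With Falelm and Zannal, Irdhex is earned (Rule 2).
With Irdhex, Zelhex is earned (Rule 1).
With Zannal and Zelhex, Falzan is earned (Rule 13).
With Falelm and Falzan, Galzor is earned (Rule 14).
With Galzor, Bryumb is earned (Rule 7).
Umbion would need Wyntam and Zannal (Rule 11), but Wyntam is never earned. Kelvor would need Nexhal (Rule 12), but Nexhal is never earned.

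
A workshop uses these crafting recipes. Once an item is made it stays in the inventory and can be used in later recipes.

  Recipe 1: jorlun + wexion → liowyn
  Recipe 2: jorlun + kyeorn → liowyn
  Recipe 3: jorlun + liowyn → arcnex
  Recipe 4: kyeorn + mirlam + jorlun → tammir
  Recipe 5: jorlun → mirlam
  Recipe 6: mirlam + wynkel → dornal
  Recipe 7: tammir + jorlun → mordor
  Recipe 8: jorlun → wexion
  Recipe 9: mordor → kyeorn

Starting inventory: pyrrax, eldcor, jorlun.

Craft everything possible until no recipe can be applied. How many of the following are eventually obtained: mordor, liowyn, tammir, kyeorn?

Using Recipe 8, jorlun makes wexion.
jorlun + wexion → liowyn (Recipe 1).
mordor would need tammir and jorlun (Recipe 7), but tammir is never obtained.
liowyn: reached.
tammir would need kyeorn, mirlam, and jorlun (Recipe 4), but kyeorn is never obtained.
kyeorn would need mordor (Recipe 9), but mordor is never obtained.
Reached: liowyn — 1 of the 4.

1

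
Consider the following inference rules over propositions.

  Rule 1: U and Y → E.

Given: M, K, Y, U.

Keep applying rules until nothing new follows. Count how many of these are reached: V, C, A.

0

No rule produces V, and it is not given.
No rule produces C, and it is not given.
No rule produces A, and it is not given.
None of the 3 are reached.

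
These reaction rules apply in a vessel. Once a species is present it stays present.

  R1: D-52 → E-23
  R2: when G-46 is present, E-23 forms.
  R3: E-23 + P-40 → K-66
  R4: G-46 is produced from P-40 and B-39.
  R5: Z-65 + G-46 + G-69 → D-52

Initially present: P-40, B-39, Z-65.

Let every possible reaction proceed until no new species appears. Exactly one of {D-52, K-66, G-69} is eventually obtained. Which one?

P-40 and B-39 present → G-46 forms (R4).
G-46 present → E-23 forms (R2).
E-23 and P-40 present → K-66 forms (R3).
No rule produces G-69, and it is not given. D-52 would need Z-65, G-46, and G-69 (R5), but G-69 never forms.

K-66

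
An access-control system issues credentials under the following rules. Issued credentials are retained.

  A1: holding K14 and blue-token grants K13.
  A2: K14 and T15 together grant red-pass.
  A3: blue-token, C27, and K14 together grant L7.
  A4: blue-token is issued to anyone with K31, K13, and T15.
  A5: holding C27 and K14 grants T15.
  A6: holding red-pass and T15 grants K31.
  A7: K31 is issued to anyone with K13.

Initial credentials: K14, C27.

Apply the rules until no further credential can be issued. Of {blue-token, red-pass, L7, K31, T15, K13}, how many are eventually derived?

3

Holding C27 and K14 grants T15 (A5).
Holding K14 and T15 grants red-pass (A2).
Holding red-pass and T15 grants K31 (A6).
blue-token would need K31, K13, and T15 (A4), but K13 is never granted.
red-pass: reached.
L7 would need blue-token, C27, and K14 (A3), but blue-token is never granted.
K31: reached.
T15: reached.
K13 would need K14 and blue-token (A1), but blue-token is never granted.
Reached: red-pass, K31, and T15 — 3 of the 6.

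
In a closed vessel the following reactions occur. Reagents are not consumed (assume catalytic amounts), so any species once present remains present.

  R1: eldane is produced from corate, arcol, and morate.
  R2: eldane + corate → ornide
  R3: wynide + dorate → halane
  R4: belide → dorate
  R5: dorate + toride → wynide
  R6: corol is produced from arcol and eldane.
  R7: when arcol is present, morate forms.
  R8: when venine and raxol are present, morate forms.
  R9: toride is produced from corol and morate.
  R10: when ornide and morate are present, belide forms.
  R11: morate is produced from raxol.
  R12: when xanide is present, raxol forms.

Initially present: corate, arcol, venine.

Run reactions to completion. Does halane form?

arcol present → morate forms (R7).
corate, arcol, and morate present → eldane forms (R1).
arcol and eldane present → corol forms (R6).
eldane and corate present → ornide forms (R2).
ornide and morate present → belide forms (R10).
corol and morate present → toride forms (R9).
belide present → dorate forms (R4).
dorate and toride present → wynide forms (R5).
wynide and dorate present → halane forms (R3).

Yes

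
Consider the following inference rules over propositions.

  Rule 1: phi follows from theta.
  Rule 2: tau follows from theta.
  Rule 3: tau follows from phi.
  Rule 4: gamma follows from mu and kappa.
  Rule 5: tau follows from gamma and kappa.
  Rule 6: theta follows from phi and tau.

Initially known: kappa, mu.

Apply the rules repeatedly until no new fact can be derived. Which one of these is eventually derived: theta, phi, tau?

From mu and kappa, Rule 4 gives gamma.
From gamma and kappa, Rule 5 gives tau.
theta would need phi and tau (Rule 6), but phi is never established. phi would need theta (Rule 1), but theta is never established.

tau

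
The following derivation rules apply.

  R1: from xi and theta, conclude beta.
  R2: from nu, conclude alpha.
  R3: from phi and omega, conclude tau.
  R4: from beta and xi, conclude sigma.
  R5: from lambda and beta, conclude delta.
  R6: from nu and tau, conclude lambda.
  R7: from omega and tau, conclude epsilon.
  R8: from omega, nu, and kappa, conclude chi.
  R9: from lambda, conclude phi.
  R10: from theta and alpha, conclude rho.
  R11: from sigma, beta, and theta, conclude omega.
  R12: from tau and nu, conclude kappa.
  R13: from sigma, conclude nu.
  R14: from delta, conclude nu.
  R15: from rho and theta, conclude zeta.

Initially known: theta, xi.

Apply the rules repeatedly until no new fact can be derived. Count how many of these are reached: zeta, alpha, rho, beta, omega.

5

xi and theta hold, so beta follows (R1).
beta and xi hold, so sigma follows (R4).
sigma holds, so nu follows (R13).
sigma, beta, and theta hold, so omega follows (R11).
nu holds, so alpha follows (R2).
From theta and alpha, R10 gives rho.
From rho and theta, R15 gives zeta.
zeta: reached.
alpha: reached.
rho: reached.
beta: reached.
omega: reached.
All 5 are reached.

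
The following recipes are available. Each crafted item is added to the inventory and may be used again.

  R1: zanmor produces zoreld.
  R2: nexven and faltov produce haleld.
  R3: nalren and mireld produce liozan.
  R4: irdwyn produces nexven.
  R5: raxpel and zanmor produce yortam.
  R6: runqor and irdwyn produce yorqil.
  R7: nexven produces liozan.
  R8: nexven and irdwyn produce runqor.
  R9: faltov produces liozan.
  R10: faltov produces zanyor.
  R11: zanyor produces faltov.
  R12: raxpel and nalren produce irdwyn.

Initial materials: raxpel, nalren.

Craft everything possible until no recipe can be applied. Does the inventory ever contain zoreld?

zoreld would need zanmor (R1), but zanmor is never obtained.

No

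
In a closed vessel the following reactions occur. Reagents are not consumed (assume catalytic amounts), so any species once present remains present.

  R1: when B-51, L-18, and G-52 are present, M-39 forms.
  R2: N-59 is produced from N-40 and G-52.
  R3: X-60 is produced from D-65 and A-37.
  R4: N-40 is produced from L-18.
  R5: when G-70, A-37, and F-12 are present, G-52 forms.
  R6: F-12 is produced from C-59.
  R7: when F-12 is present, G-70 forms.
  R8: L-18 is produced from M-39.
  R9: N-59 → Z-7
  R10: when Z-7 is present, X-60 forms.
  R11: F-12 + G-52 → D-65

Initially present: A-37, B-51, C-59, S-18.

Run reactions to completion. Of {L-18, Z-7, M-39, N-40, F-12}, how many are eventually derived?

1

C-59 present → F-12 forms (R6).
L-18 would need M-39 (R8), but M-39 never forms.
Z-7 would need N-59 (R9), but N-59 never forms.
M-39 would need B-51, L-18, and G-52 (R1), but L-18 never forms.
N-40 would need L-18 (R4), but L-18 never forms.
F-12: reached.
Reached: F-12 — 1 of the 5.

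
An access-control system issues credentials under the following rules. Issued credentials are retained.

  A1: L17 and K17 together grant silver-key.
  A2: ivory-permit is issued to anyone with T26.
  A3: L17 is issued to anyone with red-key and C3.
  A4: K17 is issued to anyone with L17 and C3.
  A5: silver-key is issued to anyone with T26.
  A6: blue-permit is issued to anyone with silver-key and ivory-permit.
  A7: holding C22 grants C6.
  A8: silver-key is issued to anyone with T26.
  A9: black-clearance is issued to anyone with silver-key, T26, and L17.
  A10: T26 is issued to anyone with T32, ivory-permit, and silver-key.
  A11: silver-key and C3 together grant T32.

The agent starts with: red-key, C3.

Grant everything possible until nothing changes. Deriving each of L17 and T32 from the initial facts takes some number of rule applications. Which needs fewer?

L17: Holding red-key and C3 grants L17 (A3). [1 rule application]
T32: Holding red-key and C3 grants L17 (A3). Holding L17 and C3 grants K17 (A4). Holding L17 and K17 grants silver-key (A1). Holding silver-key and C3 grants T32 (A11). [4 rule applications]
L17 needs fewer.

L17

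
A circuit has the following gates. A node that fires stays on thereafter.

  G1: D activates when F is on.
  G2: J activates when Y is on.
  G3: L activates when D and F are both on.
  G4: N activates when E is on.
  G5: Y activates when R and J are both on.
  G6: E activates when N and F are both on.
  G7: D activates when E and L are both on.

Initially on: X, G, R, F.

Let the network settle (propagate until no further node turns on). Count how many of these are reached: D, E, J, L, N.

2

G1: F on → D on.
D and F are on, so L activates (G3).
D: reached.
E would need N and F (G6), but N never turns on.
J would need Y (G2), but Y never turns on.
L: reached.
N would need E (G4), but E never turns on.
Reached: D and L — 2 of the 5.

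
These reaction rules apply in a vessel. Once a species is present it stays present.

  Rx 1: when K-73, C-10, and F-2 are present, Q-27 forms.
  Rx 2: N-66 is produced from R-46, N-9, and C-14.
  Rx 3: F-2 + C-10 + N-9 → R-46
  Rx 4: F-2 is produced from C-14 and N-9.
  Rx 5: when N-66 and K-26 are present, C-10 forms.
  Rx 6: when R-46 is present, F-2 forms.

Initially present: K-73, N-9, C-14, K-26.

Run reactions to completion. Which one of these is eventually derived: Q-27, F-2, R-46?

C-14 and N-9 present → F-2 forms (Rx 4).
Q-27 would need K-73, C-10, and F-2 (Rx 1), but C-10 never forms. R-46 would need F-2, C-10, and N-9 (Rx 3), but C-10 never forms.

F-2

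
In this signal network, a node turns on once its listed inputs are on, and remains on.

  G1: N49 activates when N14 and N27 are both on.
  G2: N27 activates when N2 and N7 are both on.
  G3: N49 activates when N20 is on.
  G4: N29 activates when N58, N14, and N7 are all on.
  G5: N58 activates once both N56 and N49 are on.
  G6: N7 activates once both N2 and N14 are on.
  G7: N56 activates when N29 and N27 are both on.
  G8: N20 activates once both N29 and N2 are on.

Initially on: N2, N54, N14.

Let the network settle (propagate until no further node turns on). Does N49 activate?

Yes

N2 and N14 are on, so N7 activates (G6).
N2 and N7 are on, so N27 activates (G2).
G1: N14 and N27 on → N49 on.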